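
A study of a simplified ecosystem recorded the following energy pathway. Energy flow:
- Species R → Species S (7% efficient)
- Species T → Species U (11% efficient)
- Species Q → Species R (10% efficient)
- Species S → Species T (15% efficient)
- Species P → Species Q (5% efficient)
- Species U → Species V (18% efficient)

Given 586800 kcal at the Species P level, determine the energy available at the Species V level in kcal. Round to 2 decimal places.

Species Q: 586800 × 0.05 = 29340 kcal
Species R: 29340 × 0.1 = 2934 kcal
Species S: 2934 × 0.07 = 205.38 kcal
Species T: 205.38 × 0.15 = 30.807 kcal
Species U: 30.807 × 0.11 = 3.38877 kcal
Species V: 3.38877 × 0.18 = 0.6099786 kcal

0.61 kcal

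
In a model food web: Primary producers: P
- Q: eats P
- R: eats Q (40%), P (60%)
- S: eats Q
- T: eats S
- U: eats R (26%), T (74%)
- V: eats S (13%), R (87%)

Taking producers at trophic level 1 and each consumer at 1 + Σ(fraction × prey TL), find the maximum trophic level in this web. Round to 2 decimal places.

4.58

Q: 1 + 1 = 2
R: 1 + (0.4×2 + 0.6×1) = 2.4
S: 1 + 2 = 3
T: 1 + 3 = 4
U: 1 + (0.26×2.4 + 0.74×4) = 4.584
V: 1 + (0.13×3 + 0.87×2.4) = 3.478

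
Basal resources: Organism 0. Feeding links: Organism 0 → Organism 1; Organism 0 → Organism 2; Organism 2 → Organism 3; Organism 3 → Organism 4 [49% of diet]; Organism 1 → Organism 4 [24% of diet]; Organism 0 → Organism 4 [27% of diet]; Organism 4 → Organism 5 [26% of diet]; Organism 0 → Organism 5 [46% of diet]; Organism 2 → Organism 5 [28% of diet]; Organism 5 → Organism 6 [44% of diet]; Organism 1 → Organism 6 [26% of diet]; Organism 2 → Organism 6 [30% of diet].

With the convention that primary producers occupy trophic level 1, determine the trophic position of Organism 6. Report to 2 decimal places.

3.38

Organism 1: 1 + 1 = 2
Organism 2: 1 + 1 = 2
Organism 3: 1 + 2 = 3
Organism 4: 1 + (0.49×3 + 0.24×2 + 0.27×1) = 3.22
Organism 5: 1 + (0.26×3.22 + 0.46×1 + 0.28×2) = 2.8572
Organism 6: 1 + (0.44×2.8572 + 0.26×2 + 0.3×2) = 3.377168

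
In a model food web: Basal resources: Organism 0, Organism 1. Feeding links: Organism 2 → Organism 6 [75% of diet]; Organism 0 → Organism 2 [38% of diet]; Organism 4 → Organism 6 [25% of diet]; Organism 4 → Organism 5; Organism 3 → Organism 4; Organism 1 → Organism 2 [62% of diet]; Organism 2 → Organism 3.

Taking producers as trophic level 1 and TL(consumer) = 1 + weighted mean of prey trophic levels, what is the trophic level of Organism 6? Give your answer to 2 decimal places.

3.50

Organism 2: 1 + (0.38×1 + 0.62×1) = 2
Organism 3: 1 + 2 = 3
Organism 4: 1 + 3 = 4
Organism 5: 1 + 4 = 5
Organism 6: 1 + (0.25×4 + 0.75×2) = 3.5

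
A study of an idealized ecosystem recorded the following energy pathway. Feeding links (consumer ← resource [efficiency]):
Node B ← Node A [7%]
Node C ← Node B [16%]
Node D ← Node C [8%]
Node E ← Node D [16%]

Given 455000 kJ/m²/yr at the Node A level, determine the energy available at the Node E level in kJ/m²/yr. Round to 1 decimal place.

Node B: 455000 × 0.07 = 31850 kJ/m²/yr
Node C: 31850 × 0.16 = 5096 kJ/m²/yr
Node D: 5096 × 0.08 = 407.68 kJ/m²/yr
Node E: 407.68 × 0.16 = 65.2288 kJ/m²/yr

65.2 kJ/m²/yr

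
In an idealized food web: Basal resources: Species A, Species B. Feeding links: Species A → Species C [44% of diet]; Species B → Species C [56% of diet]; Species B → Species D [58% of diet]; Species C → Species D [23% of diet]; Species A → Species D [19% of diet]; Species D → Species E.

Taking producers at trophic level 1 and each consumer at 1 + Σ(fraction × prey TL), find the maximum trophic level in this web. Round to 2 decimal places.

Species C: 1 + (0.44×1 + 0.56×1) = 2
Species D: 1 + (0.58×1 + 0.23×2 + 0.19×1) = 2.23
Species E: 1 + 2.23 = 3.23

3.23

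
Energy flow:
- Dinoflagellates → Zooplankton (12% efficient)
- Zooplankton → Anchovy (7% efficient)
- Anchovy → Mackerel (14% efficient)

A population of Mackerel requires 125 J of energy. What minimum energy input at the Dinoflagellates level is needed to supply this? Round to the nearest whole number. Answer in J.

Cumulative transfer efficiency: 0.12 × 0.07 × 0.14 = 0.001176
Dinoflagellates energy = 125 / 0.001176 = 106293 J

106293 J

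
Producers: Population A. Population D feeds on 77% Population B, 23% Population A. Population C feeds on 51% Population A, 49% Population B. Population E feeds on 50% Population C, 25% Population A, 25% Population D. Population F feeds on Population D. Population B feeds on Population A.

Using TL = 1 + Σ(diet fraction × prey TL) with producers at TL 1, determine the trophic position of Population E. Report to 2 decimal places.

Population B: 1 + 1 = 2
Population C: 1 + (0.51×1 + 0.49×2) = 2.49
Population D: 1 + (0.77×2 + 0.23×1) = 2.77
Population E: 1 + (0.5×2.49 + 0.25×1 + 0.25×2.77) = 3.1875
Population F: 1 + 2.77 = 3.77

3.19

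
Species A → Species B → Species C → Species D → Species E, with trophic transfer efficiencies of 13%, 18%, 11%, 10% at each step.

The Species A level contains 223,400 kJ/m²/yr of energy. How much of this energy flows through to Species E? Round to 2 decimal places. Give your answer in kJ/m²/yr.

57.50 kJ/m²/yr

Species B: 223400 × 0.13 = 29042 kJ/m²/yr
Species C: 29042 × 0.18 = 5227.56 kJ/m²/yr
Species D: 5227.56 × 0.11 = 575.0316 kJ/m²/yr
Species E: 575.0316 × 0.1 = 57.50316 kJ/m²/yr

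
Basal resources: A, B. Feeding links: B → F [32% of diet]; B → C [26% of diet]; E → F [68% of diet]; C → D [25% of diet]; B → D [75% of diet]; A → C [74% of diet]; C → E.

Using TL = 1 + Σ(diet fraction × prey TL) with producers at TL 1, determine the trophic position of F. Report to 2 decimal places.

C: 1 + (0.26×1 + 0.74×1) = 2
D: 1 + (0.25×2 + 0.75×1) = 2.25
E: 1 + 2 = 3
F: 1 + (0.68×3 + 0.32×1) = 3.36

3.36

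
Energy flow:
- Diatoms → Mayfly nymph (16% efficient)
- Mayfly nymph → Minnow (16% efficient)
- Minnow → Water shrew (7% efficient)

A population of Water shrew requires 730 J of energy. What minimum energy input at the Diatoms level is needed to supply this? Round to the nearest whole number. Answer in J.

Cumulative transfer efficiency: 0.16 × 0.16 × 0.07 = 0.001792
Diatoms energy = 730 / 0.001792 = 407366 J

407366 J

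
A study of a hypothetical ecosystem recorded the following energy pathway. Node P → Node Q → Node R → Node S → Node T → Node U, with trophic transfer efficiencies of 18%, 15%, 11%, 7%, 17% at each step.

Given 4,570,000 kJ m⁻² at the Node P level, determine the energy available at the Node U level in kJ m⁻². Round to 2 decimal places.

Node Q: 4570000 × 0.18 = 822600 kJ m⁻²
Node R: 822600 × 0.15 = 123390 kJ m⁻²
Node S: 123390 × 0.11 = 13572.9 kJ m⁻²
Node T: 13572.9 × 0.07 = 950.103 kJ m⁻²
Node U: 950.103 × 0.17 = 161.51751 kJ m⁻²

161.52 kJ m⁻²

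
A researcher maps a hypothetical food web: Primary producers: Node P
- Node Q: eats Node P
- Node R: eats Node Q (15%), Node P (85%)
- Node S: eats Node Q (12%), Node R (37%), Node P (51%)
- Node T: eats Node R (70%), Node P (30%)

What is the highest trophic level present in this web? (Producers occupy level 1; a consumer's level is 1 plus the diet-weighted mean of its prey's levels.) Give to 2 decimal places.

Node Q: 1 + 1 = 2
Node R: 1 + (0.15×2 + 0.85×1) = 2.15
Node S: 1 + (0.12×2 + 0.37×2.15 + 0.51×1) = 2.5455
Node T: 1 + (0.7×2.15 + 0.3×1) = 2.805

2.81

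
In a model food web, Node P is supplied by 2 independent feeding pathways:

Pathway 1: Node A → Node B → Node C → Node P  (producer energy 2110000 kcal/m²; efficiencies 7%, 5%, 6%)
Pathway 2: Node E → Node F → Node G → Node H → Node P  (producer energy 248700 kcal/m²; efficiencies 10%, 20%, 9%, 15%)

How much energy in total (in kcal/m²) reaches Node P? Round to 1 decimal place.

510.2 kcal/m²

Pathway 1: 2110000 × 0.07 × 0.05 × 0.06 = 443.1 kcal/m²
Pathway 2: 248700 × 0.1 × 0.2 × 0.09 × 0.15 = 67.149 kcal/m²
Total at Node P: 443.1 + 67.149 = 510.249 kcal/m²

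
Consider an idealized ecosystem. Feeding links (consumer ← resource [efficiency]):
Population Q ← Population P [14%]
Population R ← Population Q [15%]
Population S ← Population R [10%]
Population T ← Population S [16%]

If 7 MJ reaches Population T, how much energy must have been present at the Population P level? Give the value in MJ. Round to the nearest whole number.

Cumulative transfer efficiency: 0.14 × 0.15 × 0.1 × 0.16 = 0.000336
Population P energy = 7 / 0.000336 = 20833 MJ

20833 MJ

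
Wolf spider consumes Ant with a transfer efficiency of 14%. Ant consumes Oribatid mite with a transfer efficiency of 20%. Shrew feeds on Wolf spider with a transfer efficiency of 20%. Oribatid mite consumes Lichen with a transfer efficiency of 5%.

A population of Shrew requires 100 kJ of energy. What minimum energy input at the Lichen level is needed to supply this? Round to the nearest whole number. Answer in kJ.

Cumulative transfer efficiency: 0.05 × 0.2 × 0.14 × 0.2 = 0.00028
Lichen energy = 100 / 0.00028 = 357143 kJ

357143 kJ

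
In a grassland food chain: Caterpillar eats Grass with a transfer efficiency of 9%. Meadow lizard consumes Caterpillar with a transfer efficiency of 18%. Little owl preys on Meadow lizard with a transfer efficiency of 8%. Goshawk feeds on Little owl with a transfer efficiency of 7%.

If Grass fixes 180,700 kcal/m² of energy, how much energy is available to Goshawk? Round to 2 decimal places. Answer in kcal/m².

16.39 kcal/m²

Caterpillar: 180700 × 0.09 = 16263 kcal/m²
Meadow lizard: 16263 × 0.18 = 2927.34 kcal/m²
Little owl: 2927.34 × 0.08 = 234.1872 kcal/m²
Goshawk: 234.1872 × 0.07 = 16.393104 kcal/m²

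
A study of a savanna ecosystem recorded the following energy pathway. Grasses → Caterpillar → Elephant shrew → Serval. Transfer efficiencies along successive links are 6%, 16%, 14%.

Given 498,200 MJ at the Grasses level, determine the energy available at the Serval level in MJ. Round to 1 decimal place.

Caterpillar: 498200 × 0.06 = 29892 MJ
Elephant shrew: 29892 × 0.16 = 4782.72 MJ
Serval: 4782.72 × 0.14 = 669.5808 MJ

669.6 MJ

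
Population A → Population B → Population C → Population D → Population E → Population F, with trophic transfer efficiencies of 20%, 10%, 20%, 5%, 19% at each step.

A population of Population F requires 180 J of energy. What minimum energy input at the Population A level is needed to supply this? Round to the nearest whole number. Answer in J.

4736842 J

Cumulative transfer efficiency: 0.2 × 0.1 × 0.2 × 0.05 × 0.19 = 0.000038
Population A energy = 180 / 0.000038 = 4736842 J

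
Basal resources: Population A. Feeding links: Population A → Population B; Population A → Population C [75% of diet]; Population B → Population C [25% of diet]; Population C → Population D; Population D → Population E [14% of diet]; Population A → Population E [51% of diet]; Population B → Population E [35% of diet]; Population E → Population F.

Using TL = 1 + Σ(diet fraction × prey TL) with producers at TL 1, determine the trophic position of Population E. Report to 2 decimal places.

Population B: 1 + 1 = 2
Population C: 1 + (0.75×1 + 0.25×2) = 2.25
Population D: 1 + 2.25 = 3.25
Population E: 1 + (0.14×3.25 + 0.51×1 + 0.35×2) = 2.665
Population F: 1 + 2.665 = 3.665

2.67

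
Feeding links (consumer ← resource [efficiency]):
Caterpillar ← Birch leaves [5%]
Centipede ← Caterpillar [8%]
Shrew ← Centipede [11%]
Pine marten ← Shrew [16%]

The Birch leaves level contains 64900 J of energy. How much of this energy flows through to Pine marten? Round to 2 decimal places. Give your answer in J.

4.57 J

Caterpillar: 64900 × 0.05 = 3245 J
Centipede: 3245 × 0.08 = 259.6 J
Shrew: 259.6 × 0.11 = 28.556 J
Pine marten: 28.556 × 0.16 = 4.56896 J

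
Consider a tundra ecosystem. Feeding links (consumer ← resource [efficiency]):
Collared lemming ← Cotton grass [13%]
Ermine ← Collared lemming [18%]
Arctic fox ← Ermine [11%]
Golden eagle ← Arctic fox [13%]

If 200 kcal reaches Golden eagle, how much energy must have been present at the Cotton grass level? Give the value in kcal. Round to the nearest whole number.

Cumulative transfer efficiency: 0.13 × 0.18 × 0.11 × 0.13 = 0.00033462
Cotton grass energy = 200 / 0.00033462 = 597693 kcal

597693 kcal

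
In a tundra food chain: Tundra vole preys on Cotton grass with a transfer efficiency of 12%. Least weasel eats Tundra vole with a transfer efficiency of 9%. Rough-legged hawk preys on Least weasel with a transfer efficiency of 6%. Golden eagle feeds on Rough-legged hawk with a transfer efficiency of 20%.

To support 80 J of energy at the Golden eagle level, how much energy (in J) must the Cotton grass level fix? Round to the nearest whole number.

617284 J

Cumulative transfer efficiency: 0.12 × 0.09 × 0.06 × 0.2 = 0.0001296
Cotton grass energy = 80 / 0.0001296 = 617284 J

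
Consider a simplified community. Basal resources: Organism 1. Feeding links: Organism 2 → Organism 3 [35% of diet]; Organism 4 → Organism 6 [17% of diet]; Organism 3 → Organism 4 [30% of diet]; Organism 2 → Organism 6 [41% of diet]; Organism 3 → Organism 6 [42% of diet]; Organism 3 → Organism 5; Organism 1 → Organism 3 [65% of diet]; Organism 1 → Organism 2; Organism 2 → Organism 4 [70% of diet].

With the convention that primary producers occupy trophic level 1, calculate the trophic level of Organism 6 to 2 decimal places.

3.33

Organism 2: 1 + 1 = 2
Organism 3: 1 + (0.35×2 + 0.65×1) = 2.35
Organism 4: 1 + (0.3×2.35 + 0.7×2) = 3.105
Organism 5: 1 + 2.35 = 3.35
Organism 6: 1 + (0.41×2 + 0.17×3.105 + 0.42×2.35) = 3.33485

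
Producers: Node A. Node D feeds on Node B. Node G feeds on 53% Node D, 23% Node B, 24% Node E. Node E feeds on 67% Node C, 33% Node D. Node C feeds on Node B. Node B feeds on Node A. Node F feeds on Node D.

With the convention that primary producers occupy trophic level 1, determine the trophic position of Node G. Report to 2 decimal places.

4.01

Node B: 1 + 1 = 2
Node C: 1 + 2 = 3
Node D: 1 + 2 = 3
Node E: 1 + (0.67×3 + 0.33×3) = 4
Node F: 1 + 3 = 4
Node G: 1 + (0.53×3 + 0.23×2 + 0.24×4) = 4.01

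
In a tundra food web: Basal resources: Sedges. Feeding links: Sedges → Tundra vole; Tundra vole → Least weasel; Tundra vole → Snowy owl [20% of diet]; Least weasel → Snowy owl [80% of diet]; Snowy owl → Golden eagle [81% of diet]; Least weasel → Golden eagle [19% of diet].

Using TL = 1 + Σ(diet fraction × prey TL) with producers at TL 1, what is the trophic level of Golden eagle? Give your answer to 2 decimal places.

4.65

Tundra vole: 1 + 1 = 2
Least weasel: 1 + 2 = 3
Snowy owl: 1 + (0.2×2 + 0.8×3) = 3.8
Golden eagle: 1 + (0.81×3.8 + 0.19×3) = 4.648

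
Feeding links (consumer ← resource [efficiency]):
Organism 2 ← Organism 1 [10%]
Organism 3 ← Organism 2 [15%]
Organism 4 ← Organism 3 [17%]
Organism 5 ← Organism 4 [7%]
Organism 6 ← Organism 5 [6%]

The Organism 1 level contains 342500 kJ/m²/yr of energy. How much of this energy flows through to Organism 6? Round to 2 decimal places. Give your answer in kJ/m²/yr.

Organism 2: 342500 × 0.1 = 34250 kJ/m²/yr
Organism 3: 34250 × 0.15 = 5137.5 kJ/m²/yr
Organism 4: 5137.5 × 0.17 = 873.375 kJ/m²/yr
Organism 5: 873.375 × 0.07 = 61.13625 kJ/m²/yr
Organism 6: 61.13625 × 0.06 = 3.668175 kJ/m²/yr

3.67 kJ/m²/yr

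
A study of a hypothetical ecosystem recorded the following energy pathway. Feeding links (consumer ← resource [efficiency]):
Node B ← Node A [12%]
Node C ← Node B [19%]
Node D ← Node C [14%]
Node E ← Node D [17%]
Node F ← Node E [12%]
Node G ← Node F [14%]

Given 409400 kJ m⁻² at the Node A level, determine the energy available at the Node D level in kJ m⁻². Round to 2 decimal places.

1306.80 kJ m⁻²

Node B: 409400 × 0.12 = 49128 kJ m⁻²
Node C: 49128 × 0.19 = 9334.32 kJ m⁻²
Node D: 9334.32 × 0.14 = 1306.8048 kJ m⁻²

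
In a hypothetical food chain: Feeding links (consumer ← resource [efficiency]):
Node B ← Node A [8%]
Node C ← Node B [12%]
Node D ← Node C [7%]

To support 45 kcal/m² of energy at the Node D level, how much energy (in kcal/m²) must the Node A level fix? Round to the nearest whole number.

Cumulative transfer efficiency: 0.08 × 0.12 × 0.07 = 0.000672
Node A energy = 45 / 0.000672 = 66964 kcal/m²

66964 kcal/m²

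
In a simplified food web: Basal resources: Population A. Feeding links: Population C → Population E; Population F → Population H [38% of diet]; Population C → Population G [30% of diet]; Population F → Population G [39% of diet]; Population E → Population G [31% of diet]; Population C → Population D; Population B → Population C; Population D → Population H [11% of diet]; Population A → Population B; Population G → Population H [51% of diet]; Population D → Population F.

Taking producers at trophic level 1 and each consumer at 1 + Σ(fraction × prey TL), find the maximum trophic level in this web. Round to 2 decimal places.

5.94

Population B: 1 + 1 = 2
Population C: 1 + 2 = 3
Population D: 1 + 3 = 4
Population E: 1 + 3 = 4
Population F: 1 + 4 = 5
Population G: 1 + (0.31×4 + 0.39×5 + 0.3×3) = 5.09
Population H: 1 + (0.11×4 + 0.51×5.09 + 0.38×5) = 5.9359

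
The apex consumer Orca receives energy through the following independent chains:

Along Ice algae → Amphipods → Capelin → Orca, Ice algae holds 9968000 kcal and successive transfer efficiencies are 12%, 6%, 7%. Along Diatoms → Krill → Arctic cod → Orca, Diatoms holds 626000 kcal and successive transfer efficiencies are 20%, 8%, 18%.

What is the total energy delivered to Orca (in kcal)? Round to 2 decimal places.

6826.75 kcal

Via Ice algae: 9968000 × 0.12 × 0.06 × 0.07 = 5023.872 kcal
Via Diatoms: 626000 × 0.2 × 0.08 × 0.18 = 1802.88 kcal
Total at Orca: 5023.872 + 1802.88 = 6826.752 kcal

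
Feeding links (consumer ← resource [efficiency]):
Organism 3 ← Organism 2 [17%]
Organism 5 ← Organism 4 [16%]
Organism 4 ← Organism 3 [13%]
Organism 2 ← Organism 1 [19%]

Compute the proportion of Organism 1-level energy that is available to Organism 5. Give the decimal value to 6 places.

Product of link efficiencies: 0.19 × 0.17 × 0.13 × 0.16 = 0.00067184

0.000672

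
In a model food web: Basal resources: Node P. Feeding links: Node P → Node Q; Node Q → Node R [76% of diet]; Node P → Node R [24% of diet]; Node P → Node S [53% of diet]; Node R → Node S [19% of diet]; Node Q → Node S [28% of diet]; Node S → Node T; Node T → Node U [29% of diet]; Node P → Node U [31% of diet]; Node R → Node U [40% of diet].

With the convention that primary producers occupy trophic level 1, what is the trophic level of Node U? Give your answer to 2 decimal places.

Node Q: 1 + 1 = 2
Node R: 1 + (0.76×2 + 0.24×1) = 2.76
Node S: 1 + (0.53×1 + 0.19×2.76 + 0.28×2) = 2.6144
Node T: 1 + 2.6144 = 3.6144
Node U: 1 + (0.29×3.6144 + 0.31×1 + 0.4×2.76) = 3.462176

3.46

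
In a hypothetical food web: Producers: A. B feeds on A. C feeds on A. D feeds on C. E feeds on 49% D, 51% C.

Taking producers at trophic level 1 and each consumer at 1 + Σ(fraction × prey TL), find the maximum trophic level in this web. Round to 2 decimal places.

B: 1 + 1 = 2
C: 1 + 1 = 2
D: 1 + 2 = 3
E: 1 + (0.49×3 + 0.51×2) = 3.49

3.49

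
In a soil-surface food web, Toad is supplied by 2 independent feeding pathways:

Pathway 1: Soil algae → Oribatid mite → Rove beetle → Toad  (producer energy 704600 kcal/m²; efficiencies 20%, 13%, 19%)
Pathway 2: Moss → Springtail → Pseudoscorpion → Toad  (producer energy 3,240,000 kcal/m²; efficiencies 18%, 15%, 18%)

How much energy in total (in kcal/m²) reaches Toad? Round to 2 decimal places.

Pathway 1: 704600 × 0.2 × 0.13 × 0.19 = 3480.724 kcal/m²
Pathway 2: 3240000 × 0.18 × 0.15 × 0.18 = 15746.4 kcal/m²
Total at Toad: 3480.724 + 15746.4 = 19227.124 kcal/m²

19227.12 kcal/m²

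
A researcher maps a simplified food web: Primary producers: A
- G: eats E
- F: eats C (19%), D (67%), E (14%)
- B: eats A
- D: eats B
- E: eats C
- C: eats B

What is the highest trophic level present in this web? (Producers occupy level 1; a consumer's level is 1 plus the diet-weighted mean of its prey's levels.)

5

B: 1 + 1 = 2
C: 1 + 2 = 3
D: 1 + 2 = 3
E: 1 + 3 = 4
F: 1 + (0.19×3 + 0.67×3 + 0.14×4) = 4.14
G: 1 + 4 = 5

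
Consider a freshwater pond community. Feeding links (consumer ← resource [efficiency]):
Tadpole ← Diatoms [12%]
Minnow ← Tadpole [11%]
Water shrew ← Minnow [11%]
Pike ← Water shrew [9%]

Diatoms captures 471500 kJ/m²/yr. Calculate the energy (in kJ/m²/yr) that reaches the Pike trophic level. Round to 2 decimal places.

Tadpole: 471500 × 0.12 = 56580 kJ/m²/yr
Minnow: 56580 × 0.11 = 6223.8 kJ/m²/yr
Water shrew: 6223.8 × 0.11 = 684.618 kJ/m²/yr
Pike: 684.618 × 0.09 = 61.61562 kJ/m²/yr

61.62 kJ/m²/yr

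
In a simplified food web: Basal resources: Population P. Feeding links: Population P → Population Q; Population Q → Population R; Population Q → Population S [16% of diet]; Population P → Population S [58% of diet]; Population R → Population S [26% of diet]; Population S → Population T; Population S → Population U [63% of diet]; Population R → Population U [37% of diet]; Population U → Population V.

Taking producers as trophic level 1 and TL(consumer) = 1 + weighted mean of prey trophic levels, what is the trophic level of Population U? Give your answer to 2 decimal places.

3.80

Population Q: 1 + 1 = 2
Population R: 1 + 2 = 3
Population S: 1 + (0.16×2 + 0.58×1 + 0.26×3) = 2.68
Population T: 1 + 2.68 = 3.68
Population U: 1 + (0.63×2.68 + 0.37×3) = 3.7984
Population V: 1 + 3.7984 = 4.7984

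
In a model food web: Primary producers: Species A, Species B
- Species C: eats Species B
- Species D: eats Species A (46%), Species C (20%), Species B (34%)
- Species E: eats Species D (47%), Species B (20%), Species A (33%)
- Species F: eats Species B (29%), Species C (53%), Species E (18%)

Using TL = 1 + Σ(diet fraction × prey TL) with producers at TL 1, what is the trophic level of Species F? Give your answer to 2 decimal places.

2.81

Species C: 1 + 1 = 2
Species D: 1 + (0.46×1 + 0.2×2 + 0.34×1) = 2.2
Species E: 1 + (0.47×2.2 + 0.2×1 + 0.33×1) = 2.564
Species F: 1 + (0.29×1 + 0.53×2 + 0.18×2.564) = 2.81152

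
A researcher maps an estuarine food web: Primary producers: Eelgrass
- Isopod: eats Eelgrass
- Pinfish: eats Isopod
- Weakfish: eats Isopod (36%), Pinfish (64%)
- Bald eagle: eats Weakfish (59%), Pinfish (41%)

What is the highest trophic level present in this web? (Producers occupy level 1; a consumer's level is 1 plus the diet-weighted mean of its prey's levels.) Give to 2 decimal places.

Isopod: 1 + 1 = 2
Pinfish: 1 + 2 = 3
Weakfish: 1 + (0.36×2 + 0.64×3) = 3.64
Bald eagle: 1 + (0.59×3.64 + 0.41×3) = 4.3776

4.38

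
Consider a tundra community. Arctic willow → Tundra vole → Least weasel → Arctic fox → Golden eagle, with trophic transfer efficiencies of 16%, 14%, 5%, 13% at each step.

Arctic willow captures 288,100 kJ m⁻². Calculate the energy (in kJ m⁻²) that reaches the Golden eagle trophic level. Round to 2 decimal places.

Tundra vole: 288100 × 0.16 = 46096 kJ m⁻²
Least weasel: 46096 × 0.14 = 6453.44 kJ m⁻²
Arctic fox: 6453.44 × 0.05 = 322.672 kJ m⁻²
Golden eagle: 322.672 × 0.13 = 41.94736 kJ m⁻²

41.95 kJ m⁻²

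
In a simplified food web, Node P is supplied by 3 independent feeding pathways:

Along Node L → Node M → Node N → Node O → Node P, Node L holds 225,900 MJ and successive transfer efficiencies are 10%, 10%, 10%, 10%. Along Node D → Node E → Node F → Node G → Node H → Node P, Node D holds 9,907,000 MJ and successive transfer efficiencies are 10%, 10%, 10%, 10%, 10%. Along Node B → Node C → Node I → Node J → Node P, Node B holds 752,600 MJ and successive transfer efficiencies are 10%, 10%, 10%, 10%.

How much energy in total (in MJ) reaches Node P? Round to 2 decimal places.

Via Node L: 225900 × 0.1 × 0.1 × 0.1 × 0.1 = 22.59 MJ
Via Node D: 9907000 × 0.1 × 0.1 × 0.1 × 0.1 × 0.1 = 99.07 MJ
Via Node B: 752600 × 0.1 × 0.1 × 0.1 × 0.1 = 75.26 MJ
Total at Node P: 22.59 + 99.07 + 75.26 = 196.92 MJ

196.92 MJ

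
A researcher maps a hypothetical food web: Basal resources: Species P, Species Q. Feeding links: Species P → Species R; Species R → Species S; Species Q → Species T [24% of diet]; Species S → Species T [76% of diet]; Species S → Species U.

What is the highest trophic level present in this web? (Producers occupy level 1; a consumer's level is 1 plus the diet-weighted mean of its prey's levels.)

4

Species R: 1 + 1 = 2
Species S: 1 + 2 = 3
Species T: 1 + (0.24×1 + 0.76×3) = 3.52
Species U: 1 + 3 = 4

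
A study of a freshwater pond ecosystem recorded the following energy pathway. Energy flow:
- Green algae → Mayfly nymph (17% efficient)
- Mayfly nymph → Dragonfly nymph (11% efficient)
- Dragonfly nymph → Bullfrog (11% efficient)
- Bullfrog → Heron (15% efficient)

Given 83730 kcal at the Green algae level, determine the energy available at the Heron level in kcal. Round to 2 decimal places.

25.83 kcal

Mayfly nymph: 83730 × 0.17 = 14234.1 kcal
Dragonfly nymph: 14234.1 × 0.11 = 1565.751 kcal
Bullfrog: 1565.751 × 0.11 = 172.23261 kcal
Heron: 172.23261 × 0.15 = 25.8348915 kcal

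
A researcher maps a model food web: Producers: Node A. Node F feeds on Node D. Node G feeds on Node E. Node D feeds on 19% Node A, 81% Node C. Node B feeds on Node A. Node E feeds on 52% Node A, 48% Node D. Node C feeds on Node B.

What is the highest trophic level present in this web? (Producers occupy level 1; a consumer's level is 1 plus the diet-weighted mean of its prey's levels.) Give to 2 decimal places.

Node B: 1 + 1 = 2
Node C: 1 + 2 = 3
Node D: 1 + (0.19×1 + 0.81×3) = 3.62
Node E: 1 + (0.52×1 + 0.48×3.62) = 3.2576
Node F: 1 + 3.62 = 4.62
Node G: 1 + 3.2576 = 4.2576

4.62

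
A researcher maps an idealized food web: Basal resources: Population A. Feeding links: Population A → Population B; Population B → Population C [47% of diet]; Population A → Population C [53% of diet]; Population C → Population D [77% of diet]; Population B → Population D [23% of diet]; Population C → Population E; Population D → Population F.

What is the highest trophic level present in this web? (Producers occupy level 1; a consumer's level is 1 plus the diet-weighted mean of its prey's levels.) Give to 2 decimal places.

4.36

Population B: 1 + 1 = 2
Population C: 1 + (0.47×2 + 0.53×1) = 2.47
Population D: 1 + (0.77×2.47 + 0.23×2) = 3.3619
Population E: 1 + 2.47 = 3.47
Population F: 1 + 3.3619 = 4.3619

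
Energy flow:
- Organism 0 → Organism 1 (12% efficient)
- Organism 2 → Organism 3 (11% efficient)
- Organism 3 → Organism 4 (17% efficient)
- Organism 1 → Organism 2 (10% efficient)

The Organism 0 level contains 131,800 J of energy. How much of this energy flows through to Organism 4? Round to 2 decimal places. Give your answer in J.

29.58 J

Organism 1: 131800 × 0.12 = 15816 J
Organism 2: 15816 × 0.1 = 1581.6 J
Organism 3: 1581.6 × 0.11 = 173.976 J
Organism 4: 173.976 × 0.17 = 29.57592 J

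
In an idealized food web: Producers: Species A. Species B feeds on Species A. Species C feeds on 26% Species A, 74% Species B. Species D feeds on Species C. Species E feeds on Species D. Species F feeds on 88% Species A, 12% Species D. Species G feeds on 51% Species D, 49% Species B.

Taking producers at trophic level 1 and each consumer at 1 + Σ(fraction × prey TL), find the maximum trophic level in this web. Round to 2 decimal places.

4.74

Species B: 1 + 1 = 2
Species C: 1 + (0.26×1 + 0.74×2) = 2.74
Species D: 1 + 2.74 = 3.74
Species E: 1 + 3.74 = 4.74
Species F: 1 + (0.88×1 + 0.12×3.74) = 2.3288
Species G: 1 + (0.51×3.74 + 0.49×2) = 3.8874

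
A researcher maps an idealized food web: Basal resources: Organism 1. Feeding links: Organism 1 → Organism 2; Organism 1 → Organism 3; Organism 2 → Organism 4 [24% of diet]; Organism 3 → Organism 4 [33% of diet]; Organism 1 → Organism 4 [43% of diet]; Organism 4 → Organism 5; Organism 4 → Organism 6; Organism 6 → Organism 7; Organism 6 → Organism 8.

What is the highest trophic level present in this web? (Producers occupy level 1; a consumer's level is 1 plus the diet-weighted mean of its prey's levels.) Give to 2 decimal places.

4.57

Organism 2: 1 + 1 = 2
Organism 3: 1 + 1 = 2
Organism 4: 1 + (0.24×2 + 0.33×2 + 0.43×1) = 2.57
Organism 5: 1 + 2.57 = 3.57
Organism 6: 1 + 2.57 = 3.57
Organism 7: 1 + 3.57 = 4.57
Organism 8: 1 + 3.57 = 4.57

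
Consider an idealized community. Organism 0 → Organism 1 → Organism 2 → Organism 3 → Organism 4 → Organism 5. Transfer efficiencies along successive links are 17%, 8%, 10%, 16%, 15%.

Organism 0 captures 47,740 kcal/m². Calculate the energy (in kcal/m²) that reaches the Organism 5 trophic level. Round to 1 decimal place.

Organism 1: 47740 × 0.17 = 8115.8 kcal/m²
Organism 2: 8115.8 × 0.08 = 649.264 kcal/m²
Organism 3: 649.264 × 0.1 = 64.9264 kcal/m²
Organism 4: 64.9264 × 0.16 = 10.388224 kcal/m²
Organism 5: 10.388224 × 0.15 = 1.5582336 kcal/m²

1.6 kcal/m²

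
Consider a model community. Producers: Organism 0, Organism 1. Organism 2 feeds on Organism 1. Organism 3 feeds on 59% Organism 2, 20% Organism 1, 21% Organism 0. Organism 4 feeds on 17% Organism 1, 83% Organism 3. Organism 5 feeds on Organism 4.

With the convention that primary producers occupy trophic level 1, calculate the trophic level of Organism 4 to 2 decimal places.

3.32

Organism 2: 1 + 1 = 2
Organism 3: 1 + (0.59×2 + 0.2×1 + 0.21×1) = 2.59
Organism 4: 1 + (0.17×1 + 0.83×2.59) = 3.3197
Organism 5: 1 + 3.3197 = 4.3197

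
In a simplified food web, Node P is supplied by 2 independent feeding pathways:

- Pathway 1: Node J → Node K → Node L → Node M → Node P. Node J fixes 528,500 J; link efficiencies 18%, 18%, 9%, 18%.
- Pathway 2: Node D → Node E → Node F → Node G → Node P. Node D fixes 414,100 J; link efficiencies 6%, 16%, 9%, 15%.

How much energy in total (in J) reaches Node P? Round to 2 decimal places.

331.07 J

Pathway 1: 528500 × 0.18 × 0.18 × 0.09 × 0.18 = 277.39908 J
Pathway 2: 414100 × 0.06 × 0.16 × 0.09 × 0.15 = 53.66736 J
Total at Node P: 277.39908 + 53.66736 = 331.06644 J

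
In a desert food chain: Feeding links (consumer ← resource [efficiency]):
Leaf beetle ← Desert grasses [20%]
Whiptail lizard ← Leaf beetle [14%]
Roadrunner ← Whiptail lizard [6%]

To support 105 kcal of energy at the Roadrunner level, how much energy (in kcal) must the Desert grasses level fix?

62500 kcal

Cumulative transfer efficiency: 0.2 × 0.14 × 0.06 = 0.00168
Desert grasses energy = 105 / 0.00168 = 62500 kcal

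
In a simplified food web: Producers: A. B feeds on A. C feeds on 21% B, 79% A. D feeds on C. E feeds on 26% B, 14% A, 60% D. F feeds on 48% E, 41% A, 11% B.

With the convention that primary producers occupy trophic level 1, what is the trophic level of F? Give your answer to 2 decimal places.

B: 1 + 1 = 2
C: 1 + (0.21×2 + 0.79×1) = 2.21
D: 1 + 2.21 = 3.21
E: 1 + (0.26×2 + 0.14×1 + 0.6×3.21) = 3.586
F: 1 + (0.48×3.586 + 0.41×1 + 0.11×2) = 3.35128

3.35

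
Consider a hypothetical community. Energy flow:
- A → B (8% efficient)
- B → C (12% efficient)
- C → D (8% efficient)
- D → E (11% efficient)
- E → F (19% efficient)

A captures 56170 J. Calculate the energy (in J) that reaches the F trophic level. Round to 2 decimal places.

0.90 J

B: 56170 × 0.08 = 4493.6 J
C: 4493.6 × 0.12 = 539.232 J
D: 539.232 × 0.08 = 43.13856 J
E: 43.13856 × 0.11 = 4.7452416 J
F: 4.7452416 × 0.19 = 0.901595904 J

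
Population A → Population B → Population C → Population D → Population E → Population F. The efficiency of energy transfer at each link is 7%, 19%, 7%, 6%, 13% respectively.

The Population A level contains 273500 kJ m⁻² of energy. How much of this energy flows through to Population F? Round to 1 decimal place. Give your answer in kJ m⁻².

Population B: 273500 × 0.07 = 19145 kJ m⁻²
Population C: 19145 × 0.19 = 3637.55 kJ m⁻²
Population D: 3637.55 × 0.07 = 254.6285 kJ m⁻²
Population E: 254.6285 × 0.06 = 15.27771 kJ m⁻²
Population F: 15.27771 × 0.13 = 1.9861023 kJ m⁻²

2.0 kJ m⁻²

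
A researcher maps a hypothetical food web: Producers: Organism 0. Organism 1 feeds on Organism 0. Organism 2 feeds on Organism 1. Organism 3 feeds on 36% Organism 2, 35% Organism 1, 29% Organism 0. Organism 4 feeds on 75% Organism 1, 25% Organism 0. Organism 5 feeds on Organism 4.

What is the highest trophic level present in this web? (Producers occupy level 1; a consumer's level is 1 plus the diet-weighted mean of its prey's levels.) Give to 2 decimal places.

3.75

Organism 1: 1 + 1 = 2
Organism 2: 1 + 2 = 3
Organism 3: 1 + (0.36×3 + 0.35×2 + 0.29×1) = 3.07
Organism 4: 1 + (0.75×2 + 0.25×1) = 2.75
Organism 5: 1 + 2.75 = 3.75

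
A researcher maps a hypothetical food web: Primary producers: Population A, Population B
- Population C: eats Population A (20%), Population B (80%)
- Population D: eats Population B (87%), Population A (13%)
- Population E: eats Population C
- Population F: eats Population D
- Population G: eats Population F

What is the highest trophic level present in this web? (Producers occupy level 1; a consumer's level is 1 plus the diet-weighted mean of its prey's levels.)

4

Population C: 1 + (0.2×1 + 0.8×1) = 2
Population D: 1 + (0.87×1 + 0.13×1) = 2
Population E: 1 + 2 = 3
Population F: 1 + 2 = 3
Population G: 1 + 3 = 4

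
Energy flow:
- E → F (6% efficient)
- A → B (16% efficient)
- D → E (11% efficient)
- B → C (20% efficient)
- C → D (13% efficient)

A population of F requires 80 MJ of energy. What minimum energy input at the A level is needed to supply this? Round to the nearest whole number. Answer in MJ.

2913753 MJ

Cumulative transfer efficiency: 0.16 × 0.2 × 0.13 × 0.11 × 0.06 = 0.000027456
A energy = 80 / 0.000027456 = 2913753 MJ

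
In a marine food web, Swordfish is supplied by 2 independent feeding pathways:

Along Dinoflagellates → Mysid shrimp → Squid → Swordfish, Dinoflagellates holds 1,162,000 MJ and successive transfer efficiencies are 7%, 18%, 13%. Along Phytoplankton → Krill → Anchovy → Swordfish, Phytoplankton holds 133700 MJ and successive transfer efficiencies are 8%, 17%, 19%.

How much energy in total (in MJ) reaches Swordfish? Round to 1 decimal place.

Via Dinoflagellates: 1162000 × 0.07 × 0.18 × 0.13 = 1903.356 MJ
Via Phytoplankton: 133700 × 0.08 × 0.17 × 0.19 = 345.4808 MJ
Total at Swordfish: 1903.356 + 345.4808 = 2248.8368 MJ

2248.8 MJ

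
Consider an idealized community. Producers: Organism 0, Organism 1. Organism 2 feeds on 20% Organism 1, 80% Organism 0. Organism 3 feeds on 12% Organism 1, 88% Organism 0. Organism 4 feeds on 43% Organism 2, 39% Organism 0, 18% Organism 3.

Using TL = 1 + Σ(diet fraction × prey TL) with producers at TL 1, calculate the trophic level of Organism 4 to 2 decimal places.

Organism 2: 1 + (0.2×1 + 0.8×1) = 2
Organism 3: 1 + (0.12×1 + 0.88×1) = 2
Organism 4: 1 + (0.43×2 + 0.39×1 + 0.18×2) = 2.61

2.61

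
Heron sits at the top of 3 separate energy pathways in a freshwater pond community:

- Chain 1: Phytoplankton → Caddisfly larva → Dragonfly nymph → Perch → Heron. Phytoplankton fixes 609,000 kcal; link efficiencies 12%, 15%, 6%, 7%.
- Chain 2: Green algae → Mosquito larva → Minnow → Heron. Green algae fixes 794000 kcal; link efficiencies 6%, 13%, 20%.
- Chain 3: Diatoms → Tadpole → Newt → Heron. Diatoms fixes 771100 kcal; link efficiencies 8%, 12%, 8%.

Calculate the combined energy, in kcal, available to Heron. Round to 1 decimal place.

Chain 1: 609000 × 0.12 × 0.15 × 0.06 × 0.07 = 46.0404 kcal
Chain 2: 794000 × 0.06 × 0.13 × 0.2 = 1238.64 kcal
Chain 3: 771100 × 0.08 × 0.12 × 0.08 = 592.2048 kcal
Total at Heron: 46.0404 + 1238.64 + 592.2048 = 1876.8852 kcal

1876.9 kcal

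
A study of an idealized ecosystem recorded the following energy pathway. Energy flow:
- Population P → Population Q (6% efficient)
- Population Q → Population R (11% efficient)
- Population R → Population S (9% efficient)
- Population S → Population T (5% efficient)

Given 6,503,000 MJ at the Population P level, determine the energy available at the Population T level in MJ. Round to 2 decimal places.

Population Q: 6503000 × 0.06 = 390180 MJ
Population R: 390180 × 0.11 = 42919.8 MJ
Population S: 42919.8 × 0.09 = 3862.782 MJ
Population T: 3862.782 × 0.05 = 193.1391 MJ

193.14 MJ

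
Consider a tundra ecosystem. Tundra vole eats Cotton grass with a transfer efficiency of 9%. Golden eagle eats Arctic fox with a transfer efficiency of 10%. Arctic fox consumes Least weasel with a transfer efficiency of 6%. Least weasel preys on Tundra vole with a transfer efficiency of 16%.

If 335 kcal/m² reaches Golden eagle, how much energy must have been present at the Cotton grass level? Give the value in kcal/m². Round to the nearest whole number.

Cumulative transfer efficiency: 0.09 × 0.16 × 0.06 × 0.1 = 0.0000864
Cotton grass energy = 335 / 0.0000864 = 3877315 kcal/m²

3877315 kcal/m²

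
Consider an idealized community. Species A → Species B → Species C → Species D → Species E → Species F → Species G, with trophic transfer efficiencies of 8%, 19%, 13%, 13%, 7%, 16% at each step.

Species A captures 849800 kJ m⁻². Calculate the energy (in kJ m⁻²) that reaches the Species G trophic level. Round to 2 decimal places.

2.44 kJ m⁻²

Species B: 849800 × 0.08 = 67984 kJ m⁻²
Species C: 67984 × 0.19 = 12916.96 kJ m⁻²
Species D: 12916.96 × 0.13 = 1679.2048 kJ m⁻²
Species E: 1679.2048 × 0.13 = 218.296624 kJ m⁻²
Species F: 218.296624 × 0.07 = 15.28076368 kJ m⁻²
Species G: 15.28076368 × 0.16 = 2.4449221888 kJ m⁻²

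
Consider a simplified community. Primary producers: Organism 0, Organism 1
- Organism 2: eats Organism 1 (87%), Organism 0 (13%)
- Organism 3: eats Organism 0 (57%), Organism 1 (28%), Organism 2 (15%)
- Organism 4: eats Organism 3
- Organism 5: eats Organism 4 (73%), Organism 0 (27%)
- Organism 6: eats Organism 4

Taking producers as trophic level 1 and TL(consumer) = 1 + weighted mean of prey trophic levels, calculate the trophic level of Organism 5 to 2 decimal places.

Organism 2: 1 + (0.87×1 + 0.13×1) = 2
Organism 3: 1 + (0.57×1 + 0.28×1 + 0.15×2) = 2.15
Organism 4: 1 + 2.15 = 3.15
Organism 5: 1 + (0.73×3.15 + 0.27×1) = 3.5695
Organism 6: 1 + 3.15 = 4.15

3.57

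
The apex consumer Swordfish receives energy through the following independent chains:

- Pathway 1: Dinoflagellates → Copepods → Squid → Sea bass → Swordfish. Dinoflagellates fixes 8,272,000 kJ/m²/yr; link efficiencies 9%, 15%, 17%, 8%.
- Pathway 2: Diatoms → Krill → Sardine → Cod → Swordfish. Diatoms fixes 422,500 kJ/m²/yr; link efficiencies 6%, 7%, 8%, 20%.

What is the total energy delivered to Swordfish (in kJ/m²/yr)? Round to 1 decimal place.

1547.1 kJ/m²/yr

Pathway 1: 8272000 × 0.09 × 0.15 × 0.17 × 0.08 = 1518.7392 kJ/m²/yr
Pathway 2: 422500 × 0.06 × 0.07 × 0.08 × 0.2 = 28.392 kJ/m²/yr
Total at Swordfish: 1518.7392 + 28.392 = 1547.1312 kJ/m²/yr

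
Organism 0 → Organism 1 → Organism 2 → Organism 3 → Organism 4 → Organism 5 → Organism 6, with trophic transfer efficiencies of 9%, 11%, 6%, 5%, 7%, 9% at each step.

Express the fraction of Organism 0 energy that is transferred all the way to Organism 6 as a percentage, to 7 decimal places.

Product of link efficiencies: 0.09 × 0.11 × 0.06 × 0.05 × 0.07 × 0.09 = 0.00000018711
As a percentage: 0.00000018711 × 100 = 0.0000187%

0.0000187%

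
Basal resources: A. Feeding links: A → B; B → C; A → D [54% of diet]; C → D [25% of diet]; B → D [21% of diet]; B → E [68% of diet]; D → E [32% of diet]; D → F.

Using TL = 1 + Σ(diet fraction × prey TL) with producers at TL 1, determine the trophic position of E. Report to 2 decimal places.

3.23

B: 1 + 1 = 2
C: 1 + 2 = 3
D: 1 + (0.54×1 + 0.25×3 + 0.21×2) = 2.71
E: 1 + (0.68×2 + 0.32×2.71) = 3.2272
F: 1 + 2.71 = 3.71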